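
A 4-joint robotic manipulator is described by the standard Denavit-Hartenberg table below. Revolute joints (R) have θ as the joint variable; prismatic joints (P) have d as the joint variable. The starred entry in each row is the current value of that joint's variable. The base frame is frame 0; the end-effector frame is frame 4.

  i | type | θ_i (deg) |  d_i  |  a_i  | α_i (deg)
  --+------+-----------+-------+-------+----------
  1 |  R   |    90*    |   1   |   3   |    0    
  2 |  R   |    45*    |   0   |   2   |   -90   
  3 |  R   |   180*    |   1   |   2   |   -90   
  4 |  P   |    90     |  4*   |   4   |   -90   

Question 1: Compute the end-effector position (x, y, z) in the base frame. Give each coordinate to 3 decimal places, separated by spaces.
after link 1: o_1 = (0.0000, 3.0000, 1.0000)
after link 2: o_2 = (-1.4142, 4.4142, 1.0000)
after link 3: o_3 = (-0.7071, 2.2929, 1.0000)
after link 4: o_4 = (2.1213, 5.1213, 5.0000)

2.121 5.121 5.000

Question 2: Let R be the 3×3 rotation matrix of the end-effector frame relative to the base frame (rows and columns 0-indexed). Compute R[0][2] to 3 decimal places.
End-effector z-axis (col 2 of R) = (-0.7071,0.7071,0.0000)
R[0][2] = -0.7071

-0.707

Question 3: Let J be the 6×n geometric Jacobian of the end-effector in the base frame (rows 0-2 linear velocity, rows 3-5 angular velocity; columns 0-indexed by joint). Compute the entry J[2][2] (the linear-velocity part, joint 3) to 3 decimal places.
axis z_2 = (-0.7071,-0.7071,0.0000); lever o_n−o_2 = (3.5355,0.7071,4.0000)
cross product → J_v[:, 2] = (-2.8284,2.8284,2.0000)
J_ω[:, 2] = z_2
entry J[2][2] = 2.0000

2.000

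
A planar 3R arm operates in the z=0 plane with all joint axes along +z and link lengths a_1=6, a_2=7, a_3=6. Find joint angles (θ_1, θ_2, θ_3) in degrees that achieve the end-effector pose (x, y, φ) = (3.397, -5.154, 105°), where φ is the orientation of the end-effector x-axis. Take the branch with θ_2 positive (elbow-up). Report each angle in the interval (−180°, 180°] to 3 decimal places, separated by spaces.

wrist centre = target − a_3·(cos φ, sin φ) = (4.9499, -10.9496)
cos θ_2 = (144.3944−6²−7²)/(2·6·7) = 0.7071; θ_2 = 45.0025° (elbow-up)
β = atan2(-10.9496,4.9499) = -65.6739°; ψ = atan2(4.9500,10.9495) = 24.3263°
θ_1 = β − ψ = -90.0002°
θ_3 = φ − θ_1 − θ_2 = 149.9978° (wrapped to (-180°,180°])

-90.000 45.002 149.998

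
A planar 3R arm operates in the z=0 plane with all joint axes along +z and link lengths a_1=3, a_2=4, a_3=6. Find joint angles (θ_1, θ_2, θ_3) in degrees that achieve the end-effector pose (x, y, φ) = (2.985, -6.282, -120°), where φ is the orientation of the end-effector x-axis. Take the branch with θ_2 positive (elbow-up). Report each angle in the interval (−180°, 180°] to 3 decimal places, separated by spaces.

-44.999 60.002 -135.003

wrist centre = target − a_3·(cos φ, sin φ) = (5.9850, -1.0858)
cos θ_2 = (36.9993−3²−4²)/(2·3·4) = 0.5000; θ_2 = 60.0020° (elbow-up)
β = atan2(-1.0858,5.9850) = -10.2832°; ψ = atan2(3.4642,4.9999) = 34.7162°
θ_1 = β − ψ = -44.9994°
θ_3 = φ − θ_1 − θ_2 = -135.0026° (wrapped to (-180°,180°])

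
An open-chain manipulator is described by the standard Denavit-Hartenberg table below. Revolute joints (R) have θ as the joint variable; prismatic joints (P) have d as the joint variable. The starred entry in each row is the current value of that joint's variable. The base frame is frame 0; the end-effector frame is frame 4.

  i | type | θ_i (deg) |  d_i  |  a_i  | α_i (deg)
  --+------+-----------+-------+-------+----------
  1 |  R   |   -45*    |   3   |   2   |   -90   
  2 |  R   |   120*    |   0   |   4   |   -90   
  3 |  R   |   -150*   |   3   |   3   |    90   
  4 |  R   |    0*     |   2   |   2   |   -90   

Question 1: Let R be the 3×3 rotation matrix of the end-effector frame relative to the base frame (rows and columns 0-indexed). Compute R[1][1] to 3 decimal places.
End-effector y-axis (col 1 of R) = (0.4356,0.7891,-0.4330)
R[1][1] = 0.7891

0.789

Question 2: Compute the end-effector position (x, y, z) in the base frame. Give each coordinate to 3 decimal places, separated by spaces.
0.590 0.496 5.652

after link 1: o_1 = (1.4142, -1.4142, 3.0000)
after link 2: o_2 = (0.0000, -0.0000, -0.4641)
after link 3: o_3 = (0.1421, 1.9792, 3.2859)
after link 4: o_4 = (0.5904, 0.4957, 5.6519)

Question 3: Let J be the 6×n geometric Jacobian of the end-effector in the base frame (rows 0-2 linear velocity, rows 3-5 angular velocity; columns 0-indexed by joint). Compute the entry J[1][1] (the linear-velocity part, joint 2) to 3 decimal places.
-1.875

axis z_1 = (0.7071,0.7071,0.0000); lever o_n−o_1 = (-0.8238,1.9099,2.6519)
cross product → J_v[:, 1] = (1.8752,-1.8752,1.9330)
J_ω[:, 1] = z_1
entry J[1][1] = -1.8752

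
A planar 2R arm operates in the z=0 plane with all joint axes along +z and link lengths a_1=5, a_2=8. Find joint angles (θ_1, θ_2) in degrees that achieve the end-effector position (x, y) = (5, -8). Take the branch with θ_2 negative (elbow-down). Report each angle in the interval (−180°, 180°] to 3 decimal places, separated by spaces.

0.000 -90.000

cos θ_2 = (89.0000−5²−8²)/(2·5·8) = 0.0000; θ_2 = -90.0000° (elbow-down)
β = atan2(-8.0000,5.0000) = -57.9946°; ψ = atan2(-8.0000,5.0000) = -57.9946°
θ_1 = β − ψ = 0.0000°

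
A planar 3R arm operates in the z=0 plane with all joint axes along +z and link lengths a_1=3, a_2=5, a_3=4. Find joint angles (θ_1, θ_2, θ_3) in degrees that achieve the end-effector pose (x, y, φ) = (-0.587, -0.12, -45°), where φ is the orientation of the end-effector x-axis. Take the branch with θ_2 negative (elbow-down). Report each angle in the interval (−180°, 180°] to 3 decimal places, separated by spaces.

-135.003 -119.998 -149.999

wrist centre = target − a_3·(cos φ, sin φ) = (-3.4154, 2.7084)
cos θ_2 = (19.0007−3²−5²)/(2·3·5) = -0.5000; θ_2 = -119.9984° (elbow-down)
β = atan2(2.7084,-3.4154) = 141.5857°; ψ = atan2(-4.3302,0.5001) = -83.4118°
θ_1 = β − ψ = 224.9974°
θ_3 = φ − θ_1 − θ_2 = -149.9990° (wrapped to (-180°,180°])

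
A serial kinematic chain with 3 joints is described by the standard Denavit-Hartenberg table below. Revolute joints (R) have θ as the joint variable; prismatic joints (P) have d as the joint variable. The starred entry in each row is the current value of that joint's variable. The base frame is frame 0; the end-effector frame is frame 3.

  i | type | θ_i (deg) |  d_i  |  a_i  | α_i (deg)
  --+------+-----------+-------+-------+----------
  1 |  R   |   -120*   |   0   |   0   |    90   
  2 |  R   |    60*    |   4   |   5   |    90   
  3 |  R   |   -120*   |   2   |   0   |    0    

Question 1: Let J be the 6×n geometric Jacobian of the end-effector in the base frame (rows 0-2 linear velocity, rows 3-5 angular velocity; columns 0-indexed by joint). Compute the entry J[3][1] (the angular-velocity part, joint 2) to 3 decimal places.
axis z_1 = (-0.8660,0.5000,0.0000); lever o_n−o_1 = (-5.5801,-1.6651,3.3301)
cross product → J_v[:, 1] = (1.6651,2.8840,4.2321)
J_ω[:, 1] = z_1
entry J[3][1] = -0.8660

-0.866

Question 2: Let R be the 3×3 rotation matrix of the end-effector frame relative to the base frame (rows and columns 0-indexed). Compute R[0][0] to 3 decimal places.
0.875

End-effector x-axis (col 0 of R) = (0.8750,-0.2165,-0.4330)
R[0][0] = 0.8750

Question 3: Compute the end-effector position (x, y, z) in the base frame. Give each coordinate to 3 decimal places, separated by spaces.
-5.580 -1.665 3.330

after link 1: o_1 = (0.0000, 0.0000, 0.0000)
after link 2: o_2 = (-4.7141, -0.1651, 4.3301)
after link 3: o_3 = (-5.5801, -1.6651, 3.3301)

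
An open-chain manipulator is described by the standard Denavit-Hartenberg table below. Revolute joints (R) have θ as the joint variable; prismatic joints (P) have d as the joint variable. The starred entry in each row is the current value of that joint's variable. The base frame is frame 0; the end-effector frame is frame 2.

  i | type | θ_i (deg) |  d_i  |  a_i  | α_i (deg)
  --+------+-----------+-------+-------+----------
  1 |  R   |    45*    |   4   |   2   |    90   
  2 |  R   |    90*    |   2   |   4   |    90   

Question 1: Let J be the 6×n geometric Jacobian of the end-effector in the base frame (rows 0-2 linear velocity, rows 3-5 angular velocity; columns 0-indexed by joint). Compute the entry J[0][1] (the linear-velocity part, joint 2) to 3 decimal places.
axis z_1 = (0.7071,-0.7071,0.0000); lever o_n−o_1 = (1.4142,-1.4142,4.0000)
cross product → J_v[:, 1] = (-2.8284,-2.8284,0.0000)
J_ω[:, 1] = z_1
entry J[0][1] = -2.8284

-2.828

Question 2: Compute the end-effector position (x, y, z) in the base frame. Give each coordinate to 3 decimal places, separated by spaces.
2.828 0.000 8.000

after link 1: o_1 = (1.4142, 1.4142, 4.0000)
after link 2: o_2 = (2.8284, 0.0000, 8.0000)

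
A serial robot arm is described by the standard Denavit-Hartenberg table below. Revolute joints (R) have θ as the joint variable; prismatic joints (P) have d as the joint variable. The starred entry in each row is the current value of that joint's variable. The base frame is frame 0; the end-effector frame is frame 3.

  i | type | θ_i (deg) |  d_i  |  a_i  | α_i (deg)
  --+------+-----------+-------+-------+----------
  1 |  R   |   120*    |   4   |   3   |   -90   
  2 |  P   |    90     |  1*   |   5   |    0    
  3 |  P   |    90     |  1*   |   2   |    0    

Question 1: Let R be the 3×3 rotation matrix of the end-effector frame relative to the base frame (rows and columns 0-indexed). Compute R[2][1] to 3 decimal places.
1.000

End-effector y-axis (col 1 of R) = (0.0000,-0.0000,1.0000)
R[2][1] = 1.0000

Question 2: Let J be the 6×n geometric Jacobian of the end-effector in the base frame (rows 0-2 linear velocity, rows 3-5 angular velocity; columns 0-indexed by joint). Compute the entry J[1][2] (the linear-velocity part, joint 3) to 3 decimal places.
-0.500

prismatic axis z_2 = (-0.8660,-0.5000,0.0000)
J_v[:, 2] = z_2; J_ω[:, 2] = (0,0,0)
entry J[1][2] = -0.5000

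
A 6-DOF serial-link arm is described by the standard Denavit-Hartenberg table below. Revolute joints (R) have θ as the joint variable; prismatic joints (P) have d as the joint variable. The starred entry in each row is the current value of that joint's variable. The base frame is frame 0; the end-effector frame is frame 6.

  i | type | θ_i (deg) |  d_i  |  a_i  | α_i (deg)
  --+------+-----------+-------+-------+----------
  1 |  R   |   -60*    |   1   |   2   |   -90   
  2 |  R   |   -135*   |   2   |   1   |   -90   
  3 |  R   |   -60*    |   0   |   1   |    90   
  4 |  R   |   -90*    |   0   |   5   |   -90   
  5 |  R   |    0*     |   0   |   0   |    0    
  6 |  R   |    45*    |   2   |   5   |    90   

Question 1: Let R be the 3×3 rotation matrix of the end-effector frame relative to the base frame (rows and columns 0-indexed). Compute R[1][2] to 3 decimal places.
End-effector z-axis (col 2 of R) = (0.2727,0.2348,-0.9330)
R[1][2] = 0.2348

0.235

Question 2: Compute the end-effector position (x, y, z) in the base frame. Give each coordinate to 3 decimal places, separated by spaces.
after link 1: o_1 = (1.0000, -1.7321, 1.0000)
after link 2: o_2 = (2.3785, -0.1197, 1.7071)
after link 3: o_3 = (2.9517, 0.6195, 2.0607)
after link 4: o_4 = (1.1840, 3.6814, -1.4749)
after link 5: o_5 = (1.1840, 3.6814, -1.4749)
after link 6: o_6 = (-1.5331, 8.3160, -1.1027)

-1.533 8.316 -1.103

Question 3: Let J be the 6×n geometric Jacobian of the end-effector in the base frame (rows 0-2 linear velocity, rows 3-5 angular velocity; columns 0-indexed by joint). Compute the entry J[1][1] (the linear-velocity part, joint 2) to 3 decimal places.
axis z_1 = (0.8660,0.5000,0.0000); lever o_n−o_1 = (-2.5331,10.0480,-2.1027)
cross product → J_v[:, 1] = (-1.0514,1.8210,9.9684)
J_ω[:, 1] = z_1
entry J[1][1] = 1.8210

1.821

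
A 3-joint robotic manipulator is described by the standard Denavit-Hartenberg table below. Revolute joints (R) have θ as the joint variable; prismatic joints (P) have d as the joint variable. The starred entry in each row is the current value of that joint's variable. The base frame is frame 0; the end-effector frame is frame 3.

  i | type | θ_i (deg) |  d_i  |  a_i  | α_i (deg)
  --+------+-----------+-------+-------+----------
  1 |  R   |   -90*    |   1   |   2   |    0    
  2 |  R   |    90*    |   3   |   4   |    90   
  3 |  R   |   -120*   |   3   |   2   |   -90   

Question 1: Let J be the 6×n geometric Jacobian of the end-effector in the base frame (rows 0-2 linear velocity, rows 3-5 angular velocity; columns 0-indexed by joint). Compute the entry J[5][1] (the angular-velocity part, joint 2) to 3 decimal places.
axis z_1 = (0.0000,0.0000,1.0000); lever o_n−o_1 = (3.0000,-3.0000,1.2679)
cross product → J_v[:, 1] = (3.0000,3.0000,-0.0000)
J_ω[:, 1] = z_1
entry J[5][1] = 1.0000

1.000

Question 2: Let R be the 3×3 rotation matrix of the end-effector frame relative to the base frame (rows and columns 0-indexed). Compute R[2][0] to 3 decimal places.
End-effector x-axis (col 0 of R) = (-0.5000,-0.0000,-0.8660)
R[2][0] = -0.8660

-0.866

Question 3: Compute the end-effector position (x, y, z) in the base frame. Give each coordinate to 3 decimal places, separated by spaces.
3.000 -5.000 2.268

after link 1: o_1 = (0.0000, -2.0000, 1.0000)
after link 2: o_2 = (4.0000, -2.0000, 4.0000)
after link 3: o_3 = (3.0000, -5.0000, 2.2679)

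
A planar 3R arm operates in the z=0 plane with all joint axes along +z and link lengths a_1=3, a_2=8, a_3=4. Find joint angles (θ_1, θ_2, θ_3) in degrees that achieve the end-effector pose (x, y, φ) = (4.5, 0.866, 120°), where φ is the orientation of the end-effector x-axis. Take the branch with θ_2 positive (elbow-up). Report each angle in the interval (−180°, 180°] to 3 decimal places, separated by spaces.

-120.000 120.000 120.000

wrist centre = target − a_3·(cos φ, sin φ) = (6.5000, -2.5981)
cos θ_2 = (49.0001−3²−8²)/(2·3·8) = -0.5000; θ_2 = 119.9998° (elbow-up)
β = atan2(-2.5981,6.5000) = -21.7870°; ψ = atan2(6.9282,-1.0000) = 98.2130°
θ_1 = β − ψ = -120.0000°
θ_3 = φ − θ_1 − θ_2 = 120.0002° (wrapped to (-180°,180°])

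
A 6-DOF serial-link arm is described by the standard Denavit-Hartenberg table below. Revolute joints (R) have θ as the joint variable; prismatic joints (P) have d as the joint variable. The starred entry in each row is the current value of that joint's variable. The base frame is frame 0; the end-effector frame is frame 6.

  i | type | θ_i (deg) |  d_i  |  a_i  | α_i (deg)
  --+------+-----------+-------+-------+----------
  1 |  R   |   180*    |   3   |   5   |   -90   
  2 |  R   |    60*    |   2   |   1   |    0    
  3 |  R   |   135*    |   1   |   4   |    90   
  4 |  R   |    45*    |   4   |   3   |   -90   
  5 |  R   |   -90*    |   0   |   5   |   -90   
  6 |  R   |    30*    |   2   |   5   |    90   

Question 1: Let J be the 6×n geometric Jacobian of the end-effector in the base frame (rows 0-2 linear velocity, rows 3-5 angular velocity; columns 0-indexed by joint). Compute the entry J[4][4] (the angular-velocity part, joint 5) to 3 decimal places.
-0.707

axis z_4 = (-0.6830,-0.7071,-0.1830); lever o_n−o_4 = (5.4884,0.3536,-8.1887)
cross product → J_v[:, 4] = (5.8550,-6.5974,3.6394)
J_ω[:, 4] = z_4
entry J[4][4] = -0.7071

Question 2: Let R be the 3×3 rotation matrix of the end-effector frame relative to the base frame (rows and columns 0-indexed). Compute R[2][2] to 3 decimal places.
End-effector z-axis (col 2 of R) = (-0.4621,-0.6124,-0.6415)
R[2][2] = -0.6415

-0.641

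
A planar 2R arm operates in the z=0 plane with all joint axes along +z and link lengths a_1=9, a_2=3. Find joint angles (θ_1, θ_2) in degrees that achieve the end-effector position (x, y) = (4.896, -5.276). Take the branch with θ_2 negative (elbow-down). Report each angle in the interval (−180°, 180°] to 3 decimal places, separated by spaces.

-30.003 -135.014

cos θ_2 = (51.8070−9²−3²)/(2·9·3) = -0.7073; θ_2 = -135.0139° (elbow-down)
β = atan2(-5.2760,4.8960) = -47.1394°; ψ = atan2(-2.1208,6.8782) = -17.1366°
θ_1 = β − ψ = -30.0029°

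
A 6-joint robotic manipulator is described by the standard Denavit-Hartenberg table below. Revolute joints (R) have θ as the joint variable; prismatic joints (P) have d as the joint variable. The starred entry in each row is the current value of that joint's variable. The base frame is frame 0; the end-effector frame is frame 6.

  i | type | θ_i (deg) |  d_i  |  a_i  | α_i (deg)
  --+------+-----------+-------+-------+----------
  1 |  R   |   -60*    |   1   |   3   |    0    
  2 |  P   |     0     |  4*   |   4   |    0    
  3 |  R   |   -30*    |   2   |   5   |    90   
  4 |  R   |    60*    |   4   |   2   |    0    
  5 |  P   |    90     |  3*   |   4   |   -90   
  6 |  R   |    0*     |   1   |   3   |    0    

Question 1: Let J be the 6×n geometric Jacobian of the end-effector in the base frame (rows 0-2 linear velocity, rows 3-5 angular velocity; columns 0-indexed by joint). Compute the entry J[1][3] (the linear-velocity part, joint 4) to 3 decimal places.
axis z_3 = (-1.0000,-0.0000,0.0000); lever o_n−o_3 = (-7.0000,5.5622,4.3660)
cross product → J_v[:, 3] = (-0.0000,4.3660,-5.5622)
J_ω[:, 3] = z_3
entry J[1][3] = 4.3660

4.366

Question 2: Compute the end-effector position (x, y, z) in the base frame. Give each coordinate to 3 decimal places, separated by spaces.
after link 1: o_1 = (1.5000, -2.5981, 1.0000)
after link 2: o_2 = (3.5000, -6.0622, 5.0000)
after link 3: o_3 = (3.5000, -11.0622, 7.0000)
after link 4: o_4 = (-0.5000, -12.0622, 8.7321)
after link 5: o_5 = (-3.5000, -8.5981, 10.7321)
after link 6: o_6 = (-3.5000, -5.5000, 11.3660)

-3.500 -5.500 11.366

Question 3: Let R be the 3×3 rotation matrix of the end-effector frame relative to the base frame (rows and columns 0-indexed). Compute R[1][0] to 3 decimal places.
0.866

End-effector x-axis (col 0 of R) = (-0.0000,0.8660,0.5000)
R[1][0] = 0.8660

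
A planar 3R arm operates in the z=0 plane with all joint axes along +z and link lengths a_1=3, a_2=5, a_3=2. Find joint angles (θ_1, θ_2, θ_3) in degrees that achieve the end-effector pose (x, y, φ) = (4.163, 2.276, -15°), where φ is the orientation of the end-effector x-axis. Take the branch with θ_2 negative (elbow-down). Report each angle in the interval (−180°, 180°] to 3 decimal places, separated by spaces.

wrist centre = target − a_3·(cos φ, sin φ) = (2.2311, 2.7936)
cos θ_2 = (12.7824−3²−5²)/(2·3·5) = -0.7073; θ_2 = -135.0118° (elbow-down)
β = atan2(2.7936,2.2311) = 51.3873°; ψ = atan2(-3.5348,-0.5363) = -98.6265°
θ_1 = β − ψ = 150.0138°
θ_3 = φ − θ_1 − θ_2 = -30.0020° (wrapped to (-180°,180°])

150.014 -135.012 -30.002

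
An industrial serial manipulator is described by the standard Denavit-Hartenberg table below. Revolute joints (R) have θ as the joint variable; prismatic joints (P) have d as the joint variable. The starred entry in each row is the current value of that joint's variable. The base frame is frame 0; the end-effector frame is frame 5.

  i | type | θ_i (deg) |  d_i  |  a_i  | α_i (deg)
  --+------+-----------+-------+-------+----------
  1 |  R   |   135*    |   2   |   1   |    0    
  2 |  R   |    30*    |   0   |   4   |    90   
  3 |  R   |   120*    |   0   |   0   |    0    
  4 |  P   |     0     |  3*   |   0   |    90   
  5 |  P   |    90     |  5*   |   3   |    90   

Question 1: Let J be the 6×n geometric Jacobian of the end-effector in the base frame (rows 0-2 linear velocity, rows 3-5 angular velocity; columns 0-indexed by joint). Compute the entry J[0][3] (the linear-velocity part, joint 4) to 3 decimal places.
prismatic axis z_3 = (0.2588,0.9659,0.0000)
J_v[:, 3] = z_3; J_ω[:, 3] = (0,0,0)
entry J[0][3] = 0.2588

0.259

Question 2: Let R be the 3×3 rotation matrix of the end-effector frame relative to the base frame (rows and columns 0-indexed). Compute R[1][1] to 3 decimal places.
0.224

End-effector y-axis (col 1 of R) = (-0.8365,0.2241,0.5000)
R[1][1] = 0.2241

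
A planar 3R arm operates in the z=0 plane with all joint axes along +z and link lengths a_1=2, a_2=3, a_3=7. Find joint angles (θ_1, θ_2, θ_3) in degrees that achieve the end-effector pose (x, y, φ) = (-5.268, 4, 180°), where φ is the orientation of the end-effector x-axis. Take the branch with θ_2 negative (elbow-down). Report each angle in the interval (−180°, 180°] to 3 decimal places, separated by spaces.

103.175 -60.001 136.826

wrist centre = target − a_3·(cos φ, sin φ) = (1.7320, 4.0000)
cos θ_2 = (18.9998−2²−3²)/(2·2·3) = 0.5000; θ_2 = -60.0010° (elbow-down)
β = atan2(4.0000,1.7320) = 66.5874°; ψ = atan2(-2.5981,3.5000) = -36.5874°
θ_1 = β − ψ = 103.1748°
θ_3 = φ − θ_1 − θ_2 = 136.8262° (wrapped to (-180°,180°])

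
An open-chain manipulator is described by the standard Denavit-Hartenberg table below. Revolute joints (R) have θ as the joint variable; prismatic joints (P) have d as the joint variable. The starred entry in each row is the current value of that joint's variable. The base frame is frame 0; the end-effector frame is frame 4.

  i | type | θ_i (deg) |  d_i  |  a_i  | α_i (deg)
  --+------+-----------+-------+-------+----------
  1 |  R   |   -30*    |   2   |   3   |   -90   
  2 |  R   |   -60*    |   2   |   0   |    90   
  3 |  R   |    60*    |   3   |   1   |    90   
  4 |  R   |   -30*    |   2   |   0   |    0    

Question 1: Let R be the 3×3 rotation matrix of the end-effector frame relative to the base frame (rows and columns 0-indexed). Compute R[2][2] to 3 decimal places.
End-effector z-axis (col 2 of R) = (0.1250,-0.6495,0.7500)
R[2][2] = 0.7500

0.750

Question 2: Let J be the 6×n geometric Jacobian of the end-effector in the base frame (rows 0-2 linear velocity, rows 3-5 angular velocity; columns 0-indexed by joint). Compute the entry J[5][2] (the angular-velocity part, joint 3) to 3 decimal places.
axis z_2 = (-0.7500,0.4330,0.5000); lever o_n−o_2 = (-1.3505,0.6250,3.4330)
cross product → J_v[:, 2] = (1.1740,1.8995,0.1160)
J_ω[:, 2] = z_2
entry J[5][2] = 0.5000

0.500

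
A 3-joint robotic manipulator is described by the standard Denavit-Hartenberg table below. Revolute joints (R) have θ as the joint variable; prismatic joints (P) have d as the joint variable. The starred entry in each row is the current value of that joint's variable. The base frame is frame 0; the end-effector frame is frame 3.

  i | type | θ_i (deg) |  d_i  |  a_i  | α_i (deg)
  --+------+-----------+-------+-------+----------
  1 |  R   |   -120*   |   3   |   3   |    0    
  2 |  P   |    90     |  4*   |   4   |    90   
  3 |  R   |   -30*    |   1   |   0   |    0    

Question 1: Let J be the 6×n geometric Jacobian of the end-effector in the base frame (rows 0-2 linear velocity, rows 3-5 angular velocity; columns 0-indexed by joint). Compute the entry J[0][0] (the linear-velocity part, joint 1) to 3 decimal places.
5.464

axis z_0 = ẑ; lever o_n−o_0 = (1.4641,-5.4641,7.0000)
cross product → J_v[:, 0] = (5.4641,1.4641,-0.0000)
J_ω[:, 0] = z_0
entry J[0][0] = 5.4641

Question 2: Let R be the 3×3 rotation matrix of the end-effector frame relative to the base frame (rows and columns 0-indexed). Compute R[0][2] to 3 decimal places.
End-effector z-axis (col 2 of R) = (-0.5000,-0.8660,0.0000)
R[0][2] = -0.5000

-0.500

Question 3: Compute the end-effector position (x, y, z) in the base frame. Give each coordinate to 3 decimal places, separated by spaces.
1.464 -5.464 7.000

after link 1: o_1 = (-1.5000, -2.5981, 3.0000)
after link 2: o_2 = (1.9641, -4.5981, 7.0000)
after link 3: o_3 = (1.4641, -5.4641, 7.0000)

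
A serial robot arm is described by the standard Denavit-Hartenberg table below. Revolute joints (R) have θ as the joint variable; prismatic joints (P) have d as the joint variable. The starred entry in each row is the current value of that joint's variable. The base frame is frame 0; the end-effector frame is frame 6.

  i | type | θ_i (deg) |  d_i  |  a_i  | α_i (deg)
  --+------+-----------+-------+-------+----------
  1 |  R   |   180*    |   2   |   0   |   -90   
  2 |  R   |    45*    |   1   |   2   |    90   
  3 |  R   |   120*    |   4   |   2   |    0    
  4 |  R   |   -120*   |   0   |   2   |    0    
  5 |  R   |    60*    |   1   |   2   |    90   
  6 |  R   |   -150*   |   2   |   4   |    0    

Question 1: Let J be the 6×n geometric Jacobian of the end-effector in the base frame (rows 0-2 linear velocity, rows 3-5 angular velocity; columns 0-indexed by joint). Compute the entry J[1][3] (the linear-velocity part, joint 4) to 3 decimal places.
-3.000

axis z_3 = (-0.7071,0.0000,0.7071); lever o_n−o_3 = (-1.4142,2.2679,-2.8284)
cross product → J_v[:, 3] = (-1.6037,-3.0000,-1.6037)
J_ω[:, 3] = z_3
entry J[1][3] = -3.0000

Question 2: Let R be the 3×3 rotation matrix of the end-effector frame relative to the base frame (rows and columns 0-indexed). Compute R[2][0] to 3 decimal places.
-0.047

End-effector x-axis (col 0 of R) = (0.6597,0.7500,-0.0474)
R[2][0] = -0.0474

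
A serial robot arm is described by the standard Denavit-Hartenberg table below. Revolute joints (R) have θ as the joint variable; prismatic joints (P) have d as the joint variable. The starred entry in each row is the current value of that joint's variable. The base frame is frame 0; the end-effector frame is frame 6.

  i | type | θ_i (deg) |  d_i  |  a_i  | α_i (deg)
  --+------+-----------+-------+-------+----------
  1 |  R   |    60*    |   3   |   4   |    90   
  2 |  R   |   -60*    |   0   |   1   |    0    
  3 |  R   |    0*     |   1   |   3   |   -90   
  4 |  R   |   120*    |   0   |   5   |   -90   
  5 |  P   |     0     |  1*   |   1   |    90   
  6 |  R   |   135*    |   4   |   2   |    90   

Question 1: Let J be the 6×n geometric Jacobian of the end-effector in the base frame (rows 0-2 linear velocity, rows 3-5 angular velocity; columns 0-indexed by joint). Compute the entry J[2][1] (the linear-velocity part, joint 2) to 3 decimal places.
3.272

axis z_1 = (0.8660,-0.5000,0.0000); lever o_n−o_1 = (0.1082,3.7160,2.3323)
cross product → J_v[:, 1] = (-1.1661,-2.0198,3.2723)
J_ω[:, 1] = z_1
entry J[2][1] = 3.2723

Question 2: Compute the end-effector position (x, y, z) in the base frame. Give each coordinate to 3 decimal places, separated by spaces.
2.108 7.180 5.332

after link 1: o_1 = (2.0000, 3.4641, 3.0000)
after link 2: o_2 = (2.2500, 3.8971, 2.1340)
after link 3: o_3 = (3.8660, 4.6962, -0.4641)
after link 4: o_4 = (-0.5090, 5.7787, 1.7010)
after link 5: o_5 = (-1.1675, 5.3702, 2.8840)
after link 6: o_6 = (2.1082, 7.1801, 5.3323)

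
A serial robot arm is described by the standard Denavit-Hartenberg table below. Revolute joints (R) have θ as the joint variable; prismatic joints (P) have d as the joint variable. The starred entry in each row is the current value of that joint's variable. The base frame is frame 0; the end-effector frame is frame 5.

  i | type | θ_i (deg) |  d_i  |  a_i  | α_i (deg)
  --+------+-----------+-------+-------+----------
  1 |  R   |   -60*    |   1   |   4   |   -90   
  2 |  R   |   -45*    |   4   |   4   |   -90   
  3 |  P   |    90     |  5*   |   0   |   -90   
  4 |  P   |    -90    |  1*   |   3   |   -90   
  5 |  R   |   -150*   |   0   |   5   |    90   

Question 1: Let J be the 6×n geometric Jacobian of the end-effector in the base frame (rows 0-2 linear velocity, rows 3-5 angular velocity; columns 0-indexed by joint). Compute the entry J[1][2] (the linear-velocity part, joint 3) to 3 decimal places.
prismatic axis z_2 = (0.3536,-0.6124,-0.7071)
J_v[:, 2] = z_2; J_ω[:, 2] = (0,0,0)
entry J[1][2] = -0.6124

-0.612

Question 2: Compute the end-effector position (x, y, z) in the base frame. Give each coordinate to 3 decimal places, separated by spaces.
after link 1: o_1 = (2.0000, -3.4641, 1.0000)
after link 2: o_2 = (6.8783, -3.9136, 3.8284)
after link 3: o_3 = (8.6461, -6.9755, 0.2929)
after link 4: o_4 = (9.3532, -8.2002, -2.5355)
after link 5: o_5 = (6.9384, -4.0176, -1.2414)

6.938 -4.018 -1.241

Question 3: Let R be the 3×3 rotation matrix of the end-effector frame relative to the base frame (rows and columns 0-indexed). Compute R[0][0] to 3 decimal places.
End-effector x-axis (col 0 of R) = (-0.4830,0.8365,0.2588)
R[0][0] = -0.4830

-0.483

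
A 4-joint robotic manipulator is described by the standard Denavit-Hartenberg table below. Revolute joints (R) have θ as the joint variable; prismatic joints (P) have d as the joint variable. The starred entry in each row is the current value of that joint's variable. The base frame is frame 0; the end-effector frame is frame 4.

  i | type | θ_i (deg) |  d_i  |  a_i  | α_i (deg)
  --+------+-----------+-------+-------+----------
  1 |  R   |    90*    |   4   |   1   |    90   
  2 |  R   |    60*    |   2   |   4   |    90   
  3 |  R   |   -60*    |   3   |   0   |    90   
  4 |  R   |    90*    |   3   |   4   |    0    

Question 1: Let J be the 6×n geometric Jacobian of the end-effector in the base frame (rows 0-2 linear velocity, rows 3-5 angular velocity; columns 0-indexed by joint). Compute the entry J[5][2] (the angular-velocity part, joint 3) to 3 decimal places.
-0.500

axis z_2 = (0.0000,0.8660,-0.5000); lever o_n−o_2 = (-1.5000,4.7631,-5.7500)
cross product → J_v[:, 2] = (-2.5981,0.7500,1.2990)
J_ω[:, 2] = z_2
entry J[5][2] = -0.5000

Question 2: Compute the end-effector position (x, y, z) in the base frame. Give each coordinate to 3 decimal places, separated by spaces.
0.500 7.763 1.714

after link 1: o_1 = (0.0000, 1.0000, 4.0000)
after link 2: o_2 = (2.0000, 3.0000, 7.4641)
after link 3: o_3 = (2.0000, 5.5981, 5.9641)
after link 4: o_4 = (0.5000, 7.7631, 1.7141)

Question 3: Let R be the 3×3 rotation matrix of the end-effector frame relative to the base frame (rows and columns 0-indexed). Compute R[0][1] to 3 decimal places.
End-effector y-axis (col 1 of R) = (0.8660,-0.2500,-0.4330)
R[0][1] = 0.8660

0.866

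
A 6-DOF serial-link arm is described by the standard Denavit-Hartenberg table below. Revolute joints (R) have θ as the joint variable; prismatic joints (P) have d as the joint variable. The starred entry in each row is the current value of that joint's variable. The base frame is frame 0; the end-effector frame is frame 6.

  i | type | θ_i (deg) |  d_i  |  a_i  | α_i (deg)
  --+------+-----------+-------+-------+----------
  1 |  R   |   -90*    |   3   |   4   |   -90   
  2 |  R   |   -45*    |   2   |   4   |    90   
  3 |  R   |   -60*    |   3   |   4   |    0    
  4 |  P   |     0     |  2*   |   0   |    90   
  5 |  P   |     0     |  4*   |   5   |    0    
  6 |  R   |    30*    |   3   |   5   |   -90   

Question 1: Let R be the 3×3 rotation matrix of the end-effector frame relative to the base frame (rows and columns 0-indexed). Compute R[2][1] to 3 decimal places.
0.612

End-effector y-axis (col 1 of R) = (0.5000,-0.6124,0.6124)
R[2][1] = 0.6124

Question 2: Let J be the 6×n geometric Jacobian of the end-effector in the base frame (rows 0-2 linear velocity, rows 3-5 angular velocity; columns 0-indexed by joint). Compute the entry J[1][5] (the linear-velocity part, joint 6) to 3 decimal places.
3.946

axis z_5 = (-0.5000,0.6124,-0.6124); lever o_n−o_5 = (-5.2500,2.0740,1.4616)
cross product → J_v[:, 5] = (2.1651,3.9457,2.1780)
J_ω[:, 5] = z_5
entry J[1][5] = 3.9457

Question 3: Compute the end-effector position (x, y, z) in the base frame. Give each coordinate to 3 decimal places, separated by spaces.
-13.044 -1.951 11.558

after link 1: o_1 = (0.0000, -4.0000, 3.0000)
after link 2: o_2 = (2.0000, -6.8284, 5.8284)
after link 3: o_3 = (-1.4641, -6.1213, 9.3640)
after link 4: o_4 = (-1.4641, -4.7071, 10.7782)
after link 5: o_5 = (-7.7942, -4.0254, 10.0965)
after link 6: o_6 = (-13.0442, -1.9514, 11.5580)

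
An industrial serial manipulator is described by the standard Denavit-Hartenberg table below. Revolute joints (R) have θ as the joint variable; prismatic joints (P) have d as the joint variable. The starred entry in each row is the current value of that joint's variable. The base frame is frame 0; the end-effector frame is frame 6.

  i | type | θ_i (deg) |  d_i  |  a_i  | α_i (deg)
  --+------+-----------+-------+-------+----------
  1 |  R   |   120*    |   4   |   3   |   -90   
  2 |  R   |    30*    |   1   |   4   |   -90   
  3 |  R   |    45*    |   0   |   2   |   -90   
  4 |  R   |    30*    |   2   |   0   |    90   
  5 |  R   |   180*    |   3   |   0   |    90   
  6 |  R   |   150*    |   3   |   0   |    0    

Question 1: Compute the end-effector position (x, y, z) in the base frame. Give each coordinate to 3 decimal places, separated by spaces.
after link 1: o_1 = (-1.5000, 2.5981, 4.0000)
after link 2: o_2 = (-4.0981, 5.0981, 2.0000)
after link 3: o_3 = (-3.4857, 6.8658, 1.2929)
after link 4: o_4 = (-1.6486, 6.5123, 2.0000)
after link 5: o_5 = (-0.5398, 6.7131, -0.7803)
after link 6: o_6 = (2.2159, 6.1828, 0.2803)

2.216 6.183 0.280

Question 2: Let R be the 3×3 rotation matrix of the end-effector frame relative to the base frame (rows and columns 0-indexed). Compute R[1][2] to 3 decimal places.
End-effector z-axis (col 2 of R) = (0.9186,-0.1768,0.3536)
R[1][2] = -0.1768

-0.177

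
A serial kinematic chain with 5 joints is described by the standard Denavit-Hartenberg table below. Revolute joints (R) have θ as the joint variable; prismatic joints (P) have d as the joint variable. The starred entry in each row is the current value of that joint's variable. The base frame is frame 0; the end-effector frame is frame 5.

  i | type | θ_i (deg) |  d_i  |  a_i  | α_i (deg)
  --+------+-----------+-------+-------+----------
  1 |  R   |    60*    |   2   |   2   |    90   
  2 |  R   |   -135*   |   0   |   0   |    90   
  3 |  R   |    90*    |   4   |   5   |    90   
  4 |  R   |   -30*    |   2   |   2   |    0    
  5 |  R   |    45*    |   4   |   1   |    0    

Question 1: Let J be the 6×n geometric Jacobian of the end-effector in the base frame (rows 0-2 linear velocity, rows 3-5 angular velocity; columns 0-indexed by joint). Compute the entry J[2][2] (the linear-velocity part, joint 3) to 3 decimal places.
axis z_2 = (-0.3536,-0.6124,0.7071); lever o_n−o_2 = (3.3932,-9.5188,-1.9383)
cross product → J_v[:, 2] = (7.9178,1.7140,5.4433)
J_ω[:, 2] = z_2
entry J[2][2] = 5.4433

5.443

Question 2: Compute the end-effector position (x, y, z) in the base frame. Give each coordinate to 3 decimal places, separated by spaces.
4.393 -7.787 0.062

after link 1: o_1 = (1.0000, 1.7321, 2.0000)
after link 2: o_2 = (1.0000, 1.7321, 2.0000)
after link 3: o_3 = (3.9159, -3.2174, 4.8284)
after link 4: o_4 = (5.0624, -4.6958, 2.7071)
after link 5: o_5 = (4.3932, -7.7868, 0.0617)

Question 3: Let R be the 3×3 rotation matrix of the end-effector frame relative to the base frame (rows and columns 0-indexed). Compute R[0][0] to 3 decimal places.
End-effector x-axis (col 0 of R) = (0.7450,-0.6415,0.1830)
R[0][0] = 0.7450

0.745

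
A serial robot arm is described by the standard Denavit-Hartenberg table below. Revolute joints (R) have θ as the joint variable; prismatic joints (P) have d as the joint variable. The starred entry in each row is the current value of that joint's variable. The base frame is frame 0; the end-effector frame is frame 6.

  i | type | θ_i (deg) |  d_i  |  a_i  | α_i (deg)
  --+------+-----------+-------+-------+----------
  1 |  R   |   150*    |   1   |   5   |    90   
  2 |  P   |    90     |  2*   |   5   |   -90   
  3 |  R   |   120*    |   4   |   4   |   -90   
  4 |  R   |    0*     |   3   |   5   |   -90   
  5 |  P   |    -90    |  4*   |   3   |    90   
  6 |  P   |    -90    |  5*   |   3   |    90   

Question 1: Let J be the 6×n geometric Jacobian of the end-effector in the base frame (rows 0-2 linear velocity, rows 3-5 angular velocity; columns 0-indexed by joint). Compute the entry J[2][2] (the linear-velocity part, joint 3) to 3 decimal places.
-0.464

axis z_2 = (0.8660,-0.5000,0.0000); lever o_n−o_2 = (2.3660,-1.9019,-7.1962)
cross product → J_v[:, 2] = (3.5981,6.2321,-0.4641)
J_ω[:, 2] = z_2
entry J[2][2] = -0.4641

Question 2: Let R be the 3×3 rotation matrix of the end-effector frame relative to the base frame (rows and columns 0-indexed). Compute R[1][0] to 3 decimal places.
End-effector x-axis (col 0 of R) = (0.8660,-0.5000,0.0000)
R[1][0] = -0.5000

-0.500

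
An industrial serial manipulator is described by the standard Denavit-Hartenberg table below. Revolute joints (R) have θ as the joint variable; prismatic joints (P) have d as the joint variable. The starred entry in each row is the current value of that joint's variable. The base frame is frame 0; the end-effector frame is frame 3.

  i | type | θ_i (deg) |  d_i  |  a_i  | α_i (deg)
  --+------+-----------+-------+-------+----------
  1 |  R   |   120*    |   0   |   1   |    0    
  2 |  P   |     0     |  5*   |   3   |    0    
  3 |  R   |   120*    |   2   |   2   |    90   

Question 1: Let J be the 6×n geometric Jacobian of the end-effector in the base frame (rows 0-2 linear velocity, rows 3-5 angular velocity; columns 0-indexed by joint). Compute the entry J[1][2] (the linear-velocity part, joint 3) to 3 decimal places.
axis z_2 = (0.0000,0.0000,1.0000); lever o_n−o_2 = (-1.0000,-1.7321,2.0000)
cross product → J_v[:, 2] = (1.7321,-1.0000,0.0000)
J_ω[:, 2] = z_2
entry J[1][2] = -1.0000

-1.000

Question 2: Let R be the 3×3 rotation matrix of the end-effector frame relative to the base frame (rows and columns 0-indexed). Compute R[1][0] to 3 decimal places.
-0.866

End-effector x-axis (col 0 of R) = (-0.5000,-0.8660,0.0000)
R[1][0] = -0.8660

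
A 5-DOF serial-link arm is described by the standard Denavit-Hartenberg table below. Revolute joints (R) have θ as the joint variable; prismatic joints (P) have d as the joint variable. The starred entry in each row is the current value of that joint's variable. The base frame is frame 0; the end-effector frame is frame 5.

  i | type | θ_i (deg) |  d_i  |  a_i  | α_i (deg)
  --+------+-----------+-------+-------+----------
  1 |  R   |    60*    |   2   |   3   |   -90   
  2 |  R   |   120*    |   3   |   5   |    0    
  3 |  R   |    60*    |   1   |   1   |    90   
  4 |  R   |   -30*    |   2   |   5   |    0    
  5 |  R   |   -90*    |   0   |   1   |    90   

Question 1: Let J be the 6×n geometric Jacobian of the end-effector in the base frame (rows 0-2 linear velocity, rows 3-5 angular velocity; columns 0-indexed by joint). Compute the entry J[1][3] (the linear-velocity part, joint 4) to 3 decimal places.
axis z_3 = (0.0000,0.0000,-1.0000); lever o_n−o_3 = (1.0000,-5.0000,-2.0000)
cross product → J_v[:, 3] = (-5.0000,-1.0000,-0.0000)
J_ω[:, 3] = z_3
entry J[1][3] = -1.0000

-1.000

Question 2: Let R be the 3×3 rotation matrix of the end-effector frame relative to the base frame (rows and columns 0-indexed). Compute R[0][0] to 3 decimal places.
End-effector x-axis (col 0 of R) = (1.0000,-0.0000,0.0000)
R[0][0] = 1.0000

1.000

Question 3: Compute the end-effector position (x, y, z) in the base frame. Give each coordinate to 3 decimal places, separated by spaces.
-2.714 -3.433 -4.330

after link 1: o_1 = (1.5000, 2.5981, 2.0000)
after link 2: o_2 = (-2.3481, 1.9330, -2.3301)
after link 3: o_3 = (-3.7141, 1.5670, -2.3301)
after link 4: o_4 = (-3.7141, -3.4330, -4.3301)
after link 5: o_5 = (-2.7141, -3.4330, -4.3301)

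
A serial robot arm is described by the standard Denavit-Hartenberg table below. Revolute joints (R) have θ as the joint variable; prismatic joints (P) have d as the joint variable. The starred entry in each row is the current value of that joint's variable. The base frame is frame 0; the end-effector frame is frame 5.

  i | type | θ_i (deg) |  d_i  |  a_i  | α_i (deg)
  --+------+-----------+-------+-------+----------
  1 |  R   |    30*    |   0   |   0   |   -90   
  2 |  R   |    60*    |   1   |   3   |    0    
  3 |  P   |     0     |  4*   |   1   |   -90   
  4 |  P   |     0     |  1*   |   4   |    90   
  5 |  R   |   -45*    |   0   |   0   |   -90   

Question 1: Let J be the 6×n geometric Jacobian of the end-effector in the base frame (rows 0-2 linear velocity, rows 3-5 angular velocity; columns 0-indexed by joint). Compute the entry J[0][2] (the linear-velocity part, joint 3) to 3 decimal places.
prismatic axis z_2 = (-0.5000,0.8660,0.0000)
J_v[:, 2] = z_2; J_ω[:, 2] = (0,0,0)
entry J[0][2] = -0.5000

-0.500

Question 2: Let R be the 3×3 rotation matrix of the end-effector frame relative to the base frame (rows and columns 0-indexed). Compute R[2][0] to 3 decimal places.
-0.259

End-effector x-axis (col 0 of R) = (0.8365,0.4830,-0.2588)
R[2][0] = -0.2588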